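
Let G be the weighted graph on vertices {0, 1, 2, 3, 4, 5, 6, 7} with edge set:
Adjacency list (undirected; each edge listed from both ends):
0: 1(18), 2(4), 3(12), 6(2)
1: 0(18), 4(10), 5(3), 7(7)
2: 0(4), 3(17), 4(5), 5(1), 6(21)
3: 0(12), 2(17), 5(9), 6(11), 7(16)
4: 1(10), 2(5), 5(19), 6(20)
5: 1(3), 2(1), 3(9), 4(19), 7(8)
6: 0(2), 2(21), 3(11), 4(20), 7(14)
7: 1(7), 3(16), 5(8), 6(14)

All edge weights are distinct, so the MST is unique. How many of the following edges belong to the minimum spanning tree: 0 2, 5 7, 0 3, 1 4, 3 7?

1

Kruskal: consider edges lightest-first.
2 5 (1): add — endpoints in different components.
0 6 (2): add — endpoints in different components.
1 5 (3): add — endpoints in different components.
0 2 (4): add — endpoints in different components.
2 4 (5): add — endpoints in different components.
1 7 (7): add — endpoints in different components.
5 7 (8): skip — 5 and 7 already connected.
3 5 (9): add — endpoints in different components.
MST edge set: {2 5, 0 6, 1 5, 0 2, 2 4, 1 7, 3 5}.
Of the listed edges, {0 2} are in the MST → 1.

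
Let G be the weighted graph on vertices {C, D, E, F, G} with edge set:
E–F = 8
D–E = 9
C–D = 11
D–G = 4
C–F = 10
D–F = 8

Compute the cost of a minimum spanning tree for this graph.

30

Sort edges by weight, then run Kruskal:
D–G (4): add — endpoints in different components.
D–F (8): add — endpoints in different components.
E–F (8): add — endpoints in different components.
D–E (9): skip — D and E already connected.
C–F (10): add — endpoints in different components.
MST edges: D–G, D–F, E–F, C–F; total weight 4+8+8+10 = 30.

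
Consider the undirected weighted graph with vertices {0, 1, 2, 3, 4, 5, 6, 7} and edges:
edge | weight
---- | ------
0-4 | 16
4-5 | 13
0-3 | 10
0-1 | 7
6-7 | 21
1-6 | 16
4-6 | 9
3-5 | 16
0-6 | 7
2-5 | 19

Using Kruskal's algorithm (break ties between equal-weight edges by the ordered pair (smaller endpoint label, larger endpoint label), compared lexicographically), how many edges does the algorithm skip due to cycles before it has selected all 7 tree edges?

3

Kruskal: consider edges lightest-first.
0-1 (7): add — endpoints in different components.
0-6 (7): add — endpoints in different components.
4-6 (9): add — endpoints in different components.
0-3 (10): add — endpoints in different components.
4-5 (13): add — endpoints in different components.
0-4 (16): skip — 0 and 4 already connected.
1-6 (16): skip — 1 and 6 already connected.
3-5 (16): skip — 3 and 5 already connected.
2-5 (19): add — endpoints in different components.
6-7 (21): add — endpoints in different components.
Edges rejected before the tree was complete: 3.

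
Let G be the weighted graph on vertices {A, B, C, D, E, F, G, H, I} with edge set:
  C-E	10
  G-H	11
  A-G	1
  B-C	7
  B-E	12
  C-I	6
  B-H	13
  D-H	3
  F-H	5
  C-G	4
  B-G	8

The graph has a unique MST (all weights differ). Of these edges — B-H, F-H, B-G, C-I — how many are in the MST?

2

Kruskal's algorithm — process edges by increasing weight (ties by edge label):
A-G (1): add — endpoints in different components.
D-H (3): add — endpoints in different components.
C-G (4): add — endpoints in different components.
F-H (5): add — endpoints in different components.
C-I (6): add — endpoints in different components.
B-C (7): add — endpoints in different components.
B-G (8): skip — B and G already connected.
C-E (10): add — endpoints in different components.
G-H (11): add — endpoints in different components.
MST edge set: {A-G, D-H, C-G, F-H, C-I, B-C, C-E, G-H}.
Of the listed edges, {F-H, C-I} are in the MST → 2.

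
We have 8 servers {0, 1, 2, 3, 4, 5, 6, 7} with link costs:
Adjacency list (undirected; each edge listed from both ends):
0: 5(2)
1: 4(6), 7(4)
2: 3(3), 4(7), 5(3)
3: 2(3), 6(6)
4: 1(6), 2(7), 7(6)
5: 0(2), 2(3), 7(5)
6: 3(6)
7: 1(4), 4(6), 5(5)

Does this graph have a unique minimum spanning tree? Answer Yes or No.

Kruskal's algorithm — process edges by increasing weight (ties by edge label):
0 5 (2): add — endpoints in different components.
2 3 (3): add — endpoints in different components.
2 5 (3): add — endpoints in different components.
1 7 (4): add — endpoints in different components.
5 7 (5): add — endpoints in different components.
1 4 (6): add — endpoints in different components.
3 6 (6): add — endpoints in different components.
Non-tree edge 4 7 has weight 6, equal to the heaviest edge on its tree cycle — swapping gives another MST of the same weight. Not unique.

No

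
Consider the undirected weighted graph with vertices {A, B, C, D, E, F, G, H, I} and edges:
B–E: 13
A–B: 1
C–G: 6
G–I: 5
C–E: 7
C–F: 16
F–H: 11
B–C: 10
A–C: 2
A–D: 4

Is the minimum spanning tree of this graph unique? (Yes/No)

Yes

Kruskal: consider edges lightest-first.
A–B (1): add — endpoints in different components.
A–C (2): add — endpoints in different components.
A–D (4): add — endpoints in different components.
G–I (5): add — endpoints in different components.
C–G (6): add — endpoints in different components.
C–E (7): add — endpoints in different components.
B–C (10): skip — B and C already connected.
F–H (11): add — endpoints in different components.
B–E (13): skip — B and E already connected.
C–F (16): add — endpoints in different components.
Every non-tree edge has weight strictly greater than the heaviest edge on the tree path between its endpoints, so the MST is unique.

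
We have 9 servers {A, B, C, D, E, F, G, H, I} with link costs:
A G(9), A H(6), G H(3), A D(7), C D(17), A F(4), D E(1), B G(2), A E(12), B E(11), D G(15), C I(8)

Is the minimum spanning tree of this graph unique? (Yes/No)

Yes

Kruskal's algorithm — process edges by increasing weight (ties by edge label):
D E (1): add — endpoints in different components.
B G (2): add — endpoints in different components.
G H (3): add — endpoints in different components.
A F (4): add — endpoints in different components.
A H (6): add — endpoints in different components.
A D (7): add — endpoints in different components.
C I (8): add — endpoints in different components.
A G (9): skip — A and G already connected.
B E (11): skip — B and E already connected.
A E (12): skip — A and E already connected.
D G (15): skip — D and G already connected.
C D (17): add — endpoints in different components.
Every non-tree edge has weight strictly greater than the heaviest edge on the tree path between its endpoints, so the MST is unique.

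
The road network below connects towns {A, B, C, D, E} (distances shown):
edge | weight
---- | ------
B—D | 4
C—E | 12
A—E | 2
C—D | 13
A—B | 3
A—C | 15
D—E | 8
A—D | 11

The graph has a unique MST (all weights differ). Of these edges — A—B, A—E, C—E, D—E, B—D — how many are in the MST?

Kruskal: consider edges lightest-first.
A—E (2): add. Components now {A,E} {B} {C} {D}
A—B (3): add. Components now {A,B,E} {C} {D}
B—D (4): add. Components now {A,B,D,E} {C}
D—E (8): skip — D and E already connected.
A—D (11): skip — A and D already connected.
C—E (12): add. Components now {A,B,C,D,E}
MST edge set: {A—E, A—B, B—D, C—E}.
Of the listed edges, {A—B, A—E, C—E, B—D} are in the MST → 4.

4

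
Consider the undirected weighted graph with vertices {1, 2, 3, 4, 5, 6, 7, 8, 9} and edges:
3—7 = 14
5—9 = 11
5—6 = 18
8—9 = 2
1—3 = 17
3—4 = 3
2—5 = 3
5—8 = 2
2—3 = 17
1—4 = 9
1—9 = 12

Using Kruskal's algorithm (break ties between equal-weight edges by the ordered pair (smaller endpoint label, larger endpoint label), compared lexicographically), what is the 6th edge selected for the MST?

1-9

Kruskal: consider edges lightest-first.
5—8 (2): add — endpoints in different components.
8—9 (2): add — endpoints in different components.
2—5 (3): add — endpoints in different components.
3—4 (3): add — endpoints in different components.
1—4 (9): add — endpoints in different components.
5—9 (11): skip — 5 and 9 already connected.
1—9 (12): add — endpoints in different components.
3—7 (14): add — endpoints in different components.
1—3 (17): skip — 1 and 3 already connected.
2—3 (17): skip — 2 and 3 already connected.
5—6 (18): add — endpoints in different components.
The 6th edge added is 1—9.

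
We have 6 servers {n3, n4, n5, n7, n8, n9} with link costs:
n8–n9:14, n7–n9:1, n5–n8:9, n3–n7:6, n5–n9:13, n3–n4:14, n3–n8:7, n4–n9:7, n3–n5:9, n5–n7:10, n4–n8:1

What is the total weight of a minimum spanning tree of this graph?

Sort edges by weight, then run Kruskal:
n4–n8 (1): add. Components now {n4,n8} {n9} {n5} {n3} {n7}
n7–n9 (1): add. Components now {n4,n8} {n7,n9} {n5} {n3}
n3–n7 (6): add. Components now {n4,n8} {n3,n7,n9} {n5}
n3–n8 (7): add. Components now {n3,n4,n7,n8,n9} {n5}
n4–n9 (7): skip — n4 and n9 already connected.
n3–n5 (9): add. Components now {n3,n4,n5,n7,n8,n9}
MST edges: n4–n8, n7–n9, n3–n7, n3–n8, n3–n5; total weight 1+1+6+7+9 = 24.

24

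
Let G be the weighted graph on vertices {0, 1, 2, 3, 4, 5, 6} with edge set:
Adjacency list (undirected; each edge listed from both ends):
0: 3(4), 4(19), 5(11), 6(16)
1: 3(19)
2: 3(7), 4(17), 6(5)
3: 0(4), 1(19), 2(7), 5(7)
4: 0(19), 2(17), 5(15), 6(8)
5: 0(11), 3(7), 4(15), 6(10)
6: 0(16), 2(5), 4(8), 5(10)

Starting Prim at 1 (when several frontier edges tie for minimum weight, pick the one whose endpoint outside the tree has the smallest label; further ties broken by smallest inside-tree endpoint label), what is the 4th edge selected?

2-6

Prim's algorithm from 1:
Step 1: frontier [1 3 19] → take 1 3 (19); add 3.
Step 2: frontier [0 3 4, 2 3 7, 3 5 7] → take 0 3 (4); add 0.
Step 3: frontier [0 5 11, 0 6 16, 0 4 19, 2 3 7, 3 5 7] → take 2 3 (7); add 2.
Step 4: frontier [0 5 11, 0 6 16, 0 4 19, 2 6 5, 2 4 17, 3 5 7] → take 2 6 (5); add 6.
Step 5: frontier [0 5 11, 0 4 19, 2 4 17, 3 5 7, 4 6 8, 5 6 10] → take 3 5 (7); add 5.
Step 6: frontier [0 4 19, 2 4 17, 4 5 15, 4 6 8] → take 4 6 (8); add 4.
The 4th edge added is 2 6.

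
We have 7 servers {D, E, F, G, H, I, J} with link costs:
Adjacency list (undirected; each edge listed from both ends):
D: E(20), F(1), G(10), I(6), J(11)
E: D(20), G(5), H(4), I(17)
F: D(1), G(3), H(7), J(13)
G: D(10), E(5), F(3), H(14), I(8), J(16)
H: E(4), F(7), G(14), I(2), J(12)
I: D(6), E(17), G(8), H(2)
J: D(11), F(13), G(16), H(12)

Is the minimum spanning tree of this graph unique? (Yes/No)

Kruskal: consider edges lightest-first.
D–F (1): add. Components now {D,F} {E} {G} {H} {I} {J}
H–I (2): add. Components now {D,F} {E} {G} {H,I} {J}
F–G (3): add. Components now {D,F,G} {E} {H,I} {J}
E–H (4): add. Components now {D,F,G} {E,H,I} {J}
E–G (5): add. Components now {D,E,F,G,H,I} {J}
D–I (6): skip — D and I already connected.
F–H (7): skip — F and H already connected.
G–I (8): skip — G and I already connected.
D–G (10): skip — D and G already connected.
D–J (11): add. Components now {D,E,F,G,H,I,J}
Every non-tree edge has weight strictly greater than the heaviest edge on the tree path between its endpoints, so the MST is unique.

Yes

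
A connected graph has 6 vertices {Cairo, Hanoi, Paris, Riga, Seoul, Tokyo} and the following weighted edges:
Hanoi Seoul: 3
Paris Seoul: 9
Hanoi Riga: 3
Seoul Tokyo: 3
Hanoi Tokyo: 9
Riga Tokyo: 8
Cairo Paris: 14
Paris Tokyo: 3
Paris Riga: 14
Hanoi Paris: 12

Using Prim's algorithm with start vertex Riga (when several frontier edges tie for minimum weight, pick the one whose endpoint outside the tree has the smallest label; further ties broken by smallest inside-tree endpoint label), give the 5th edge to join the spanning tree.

Cairo-Paris

Prim, starting at Riga.
Step 1: frontier [Hanoi Riga 3, Riga Tokyo 8, Paris Riga 14] → take Hanoi Riga (3); add Hanoi.
Step 2: frontier [Hanoi Seoul 3, Hanoi Tokyo 9, Hanoi Paris 12, Riga Tokyo 8, Paris Riga 14] → take Hanoi Seoul (3); add Seoul.
Step 3: frontier [Hanoi Tokyo 9, Hanoi Paris 12, Riga Tokyo 8, Paris Riga 14, Seoul Tokyo 3, Paris Seoul 9] → take Seoul Tokyo (3); add Tokyo.
Step 4: frontier [Hanoi Paris 12, Paris Riga 14, Paris Seoul 9, Paris Tokyo 3] → take Paris Tokyo (3); add Paris.
Step 5: frontier [Cairo Paris 14] → take Cairo Paris (14); add Cairo.
The 5th edge added is Cairo Paris.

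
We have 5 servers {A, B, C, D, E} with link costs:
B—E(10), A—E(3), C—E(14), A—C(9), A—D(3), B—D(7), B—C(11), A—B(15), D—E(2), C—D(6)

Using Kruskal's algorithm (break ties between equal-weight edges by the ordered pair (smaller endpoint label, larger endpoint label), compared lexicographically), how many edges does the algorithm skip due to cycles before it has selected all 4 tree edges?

Kruskal: consider edges lightest-first.
D—E (2): add — endpoints in different components.
A—D (3): add — endpoints in different components.
A—E (3): skip — A and E already connected.
C—D (6): add — endpoints in different components.
B—D (7): add — endpoints in different components.
Edges rejected before the tree was complete: 1.

1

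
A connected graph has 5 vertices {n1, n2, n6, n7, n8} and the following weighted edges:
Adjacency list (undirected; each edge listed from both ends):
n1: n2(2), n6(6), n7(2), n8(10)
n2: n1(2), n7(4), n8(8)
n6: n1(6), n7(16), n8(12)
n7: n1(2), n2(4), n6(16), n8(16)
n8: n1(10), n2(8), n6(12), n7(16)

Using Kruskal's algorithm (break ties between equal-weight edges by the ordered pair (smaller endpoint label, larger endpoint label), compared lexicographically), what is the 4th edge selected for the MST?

Kruskal's algorithm — process edges by increasing weight (ties by edge label):
n1—n2 (2): add. Components now {n1,n2} {n8} {n6} {n7}
n1—n7 (2): add. Components now {n1,n2,n7} {n8} {n6}
n2—n7 (4): skip — n2 and n7 already connected.
n1—n6 (6): add. Components now {n1,n2,n6,n7} {n8}
n2—n8 (8): add. Components now {n1,n2,n6,n7,n8}
The 4th edge added is n2—n8.

n2-n8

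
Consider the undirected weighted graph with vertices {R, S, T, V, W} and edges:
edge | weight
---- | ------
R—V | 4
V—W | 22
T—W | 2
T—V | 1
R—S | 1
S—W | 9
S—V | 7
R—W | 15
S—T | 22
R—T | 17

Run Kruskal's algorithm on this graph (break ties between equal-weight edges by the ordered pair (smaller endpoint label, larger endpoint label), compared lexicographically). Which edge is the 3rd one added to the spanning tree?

T-W

Kruskal: consider edges lightest-first.
R—S (1): add — endpoints in different components.
T—V (1): add — endpoints in different components.
T—W (2): add — endpoints in different components.
R—V (4): add — endpoints in different components.
The 3rd edge added is T—W.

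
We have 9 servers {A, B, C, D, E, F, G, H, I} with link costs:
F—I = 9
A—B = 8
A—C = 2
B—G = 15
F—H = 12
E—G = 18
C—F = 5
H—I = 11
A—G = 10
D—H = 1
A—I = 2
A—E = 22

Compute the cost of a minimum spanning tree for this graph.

57

Prim's algorithm from G:
Step 1: frontier [A—G 10, B—G 15, E—G 18] → take A—G (10); add A.
Step 2: frontier [A—C 2, A—I 2, A—B 8, A—E 22, B—G 15, E—G 18] → take A—C (2); add C.
Step 3: frontier [A—I 2, A—B 8, A—E 22, C—F 5, B—G 15, E—G 18] → take A—I (2); add I.
Step 4: frontier [A—B 8, A—E 22, C—F 5, B—G 15, E—G 18, F—I 9, H—I 11] → take C—F (5); add F.
Step 5: frontier [A—B 8, A—E 22, F—H 12, B—G 15, E—G 18, H—I 11] → take A—B (8); add B.
Step 6: frontier [A—E 22, F—H 12, E—G 18, H—I 11] → take H—I (11); add H.
Step 7: frontier [A—E 22, E—G 18, D—H 1] → take D—H (1); add D.
Step 8: frontier [A—E 22, E—G 18] → take E—G (18); add E.
MST edges: A—G, A—C, A—I, C—F, A—B, H—I, D—H, E—G; total weight 10+2+2+5+8+11+1+18 = 57.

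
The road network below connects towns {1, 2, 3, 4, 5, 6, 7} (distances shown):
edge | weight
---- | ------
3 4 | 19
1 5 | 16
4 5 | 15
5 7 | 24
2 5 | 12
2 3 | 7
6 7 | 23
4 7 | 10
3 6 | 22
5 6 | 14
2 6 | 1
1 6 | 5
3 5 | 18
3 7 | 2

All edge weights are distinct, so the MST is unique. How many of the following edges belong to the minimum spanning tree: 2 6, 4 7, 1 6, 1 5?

Sort edges by weight, then run Kruskal:
2 6 (1): add — endpoints in different components.
3 7 (2): add — endpoints in different components.
1 6 (5): add — endpoints in different components.
2 3 (7): add — endpoints in different components.
4 7 (10): add — endpoints in different components.
2 5 (12): add — endpoints in different components.
MST edge set: {2 6, 3 7, 1 6, 2 3, 4 7, 2 5}.
Of the listed edges, {2 6, 4 7, 1 6} are in the MST → 3.

3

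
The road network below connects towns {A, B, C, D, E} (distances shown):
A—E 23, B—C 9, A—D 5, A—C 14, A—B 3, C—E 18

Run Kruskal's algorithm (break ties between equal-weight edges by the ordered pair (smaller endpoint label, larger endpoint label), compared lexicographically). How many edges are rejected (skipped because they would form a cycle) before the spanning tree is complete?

1

Sort edges by weight, then run Kruskal:
A—B (3): add. Components now {A,B} {C} {D} {E}
A—D (5): add. Components now {A,B,D} {C} {E}
B—C (9): add. Components now {A,B,C,D} {E}
A—C (14): skip — A and C already connected.
C—E (18): add. Components now {A,B,C,D,E}
Edges rejected before the tree was complete: 1.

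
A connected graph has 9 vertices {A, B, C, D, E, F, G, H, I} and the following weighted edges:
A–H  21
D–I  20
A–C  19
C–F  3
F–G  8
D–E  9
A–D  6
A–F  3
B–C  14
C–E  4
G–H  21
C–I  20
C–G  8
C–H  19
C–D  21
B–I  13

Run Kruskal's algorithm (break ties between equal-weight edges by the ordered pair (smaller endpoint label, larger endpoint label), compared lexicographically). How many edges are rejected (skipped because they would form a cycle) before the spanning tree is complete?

Kruskal's algorithm — process edges by increasing weight (ties by edge label):
A–F (3): add — endpoints in different components.
C–F (3): add — endpoints in different components.
C–E (4): add — endpoints in different components.
A–D (6): add — endpoints in different components.
C–G (8): add — endpoints in different components.
F–G (8): skip — F and G already connected.
D–E (9): skip — D and E already connected.
B–I (13): add — endpoints in different components.
B–C (14): add — endpoints in different components.
A–C (19): skip — A and C already connected.
C–H (19): add — endpoints in different components.
Edges rejected before the tree was complete: 3.

3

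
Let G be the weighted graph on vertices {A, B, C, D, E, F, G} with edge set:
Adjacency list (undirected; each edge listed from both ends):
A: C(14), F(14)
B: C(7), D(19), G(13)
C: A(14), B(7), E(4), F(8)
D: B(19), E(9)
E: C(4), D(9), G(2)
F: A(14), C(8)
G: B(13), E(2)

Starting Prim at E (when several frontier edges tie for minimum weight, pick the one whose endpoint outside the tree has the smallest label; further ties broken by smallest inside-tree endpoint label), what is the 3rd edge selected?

B-C

Prim's algorithm from E:
Step 1: cheapest edge leaving the tree is E–G (2); add G.
Step 2: cheapest edge leaving the tree is C–E (4); add C.
Step 3: cheapest edge leaving the tree is B–C (7); add B.
Step 4: cheapest edge leaving the tree is C–F (8); add F.
Step 5: cheapest edge leaving the tree is D–E (9); add D.
Step 6: cheapest edge leaving the tree is A–C (14); add A.
The 3rd edge added is B–C.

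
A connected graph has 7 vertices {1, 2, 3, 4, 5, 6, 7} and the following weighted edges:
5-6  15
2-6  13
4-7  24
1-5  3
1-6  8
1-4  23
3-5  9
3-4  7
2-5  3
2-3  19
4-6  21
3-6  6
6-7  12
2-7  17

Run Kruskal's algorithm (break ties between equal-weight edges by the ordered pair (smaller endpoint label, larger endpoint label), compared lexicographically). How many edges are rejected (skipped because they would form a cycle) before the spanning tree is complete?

Kruskal: consider edges lightest-first.
1-5 (3): add — endpoints in different components.
2-5 (3): add — endpoints in different components.
3-6 (6): add — endpoints in different components.
3-4 (7): add — endpoints in different components.
1-6 (8): add — endpoints in different components.
3-5 (9): skip — 3 and 5 already connected.
6-7 (12): add — endpoints in different components.
Edges rejected before the tree was complete: 1.

1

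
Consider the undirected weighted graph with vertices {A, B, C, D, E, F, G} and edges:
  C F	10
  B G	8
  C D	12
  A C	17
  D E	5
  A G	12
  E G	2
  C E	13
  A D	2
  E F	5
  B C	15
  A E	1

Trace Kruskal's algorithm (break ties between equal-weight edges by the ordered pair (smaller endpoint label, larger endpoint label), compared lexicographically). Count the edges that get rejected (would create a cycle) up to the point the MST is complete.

Kruskal: consider edges lightest-first.
A E (1): add. Components now {A,E} {B} {C} {D} {F} {G}
A D (2): add. Components now {A,D,E} {B} {C} {F} {G}
E G (2): add. Components now {A,D,E,G} {B} {C} {F}
D E (5): skip — D and E already connected.
E F (5): add. Components now {A,D,E,F,G} {B} {C}
B G (8): add. Components now {A,B,D,E,F,G} {C}
C F (10): add. Components now {A,B,C,D,E,F,G}
Edges rejected before the tree was complete: 1.

1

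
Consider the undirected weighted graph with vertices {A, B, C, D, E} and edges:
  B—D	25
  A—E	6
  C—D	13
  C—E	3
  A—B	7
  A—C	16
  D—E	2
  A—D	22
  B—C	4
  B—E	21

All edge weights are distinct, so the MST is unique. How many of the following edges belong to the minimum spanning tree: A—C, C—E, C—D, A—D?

1

Sort edges by weight, then run Kruskal:
D—E (2): add — endpoints in different components.
C—E (3): add — endpoints in different components.
B—C (4): add — endpoints in different components.
A—E (6): add — endpoints in different components.
MST edge set: {D—E, C—E, B—C, A—E}.
Of the listed edges, {C—E} are in the MST → 1.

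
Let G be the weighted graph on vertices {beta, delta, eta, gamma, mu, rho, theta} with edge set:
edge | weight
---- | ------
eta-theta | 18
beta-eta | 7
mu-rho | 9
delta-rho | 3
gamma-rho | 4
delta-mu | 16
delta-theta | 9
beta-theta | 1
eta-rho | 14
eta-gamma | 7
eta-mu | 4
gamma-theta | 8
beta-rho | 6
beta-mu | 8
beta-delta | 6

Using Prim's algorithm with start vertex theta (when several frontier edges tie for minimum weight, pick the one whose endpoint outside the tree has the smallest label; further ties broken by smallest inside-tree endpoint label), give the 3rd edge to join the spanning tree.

delta-rho

Prim's algorithm from theta:
Step 1: cheapest edge leaving the tree is beta-theta (1); add beta.
Step 2: cheapest edge leaving the tree is beta-delta (6); add delta.
Step 3: cheapest edge leaving the tree is delta-rho (3); add rho.
Step 4: cheapest edge leaving the tree is gamma-rho (4); add gamma.
Step 5: cheapest edge leaving the tree is beta-eta (7); add eta.
Step 6: cheapest edge leaving the tree is eta-mu (4); add mu.
The 3rd edge added is delta-rho.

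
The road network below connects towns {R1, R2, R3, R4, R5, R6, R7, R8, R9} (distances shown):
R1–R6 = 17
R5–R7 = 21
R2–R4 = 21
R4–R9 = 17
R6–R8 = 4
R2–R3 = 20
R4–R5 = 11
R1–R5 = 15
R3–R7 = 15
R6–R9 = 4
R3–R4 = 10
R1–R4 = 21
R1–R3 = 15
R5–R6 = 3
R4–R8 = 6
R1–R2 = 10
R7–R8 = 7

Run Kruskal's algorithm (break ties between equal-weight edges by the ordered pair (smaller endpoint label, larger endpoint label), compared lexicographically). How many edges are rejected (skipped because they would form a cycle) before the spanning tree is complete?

Kruskal: consider edges lightest-first.
R5–R6 (3): add — endpoints in different components.
R6–R8 (4): add — endpoints in different components.
R6–R9 (4): add — endpoints in different components.
R4–R8 (6): add — endpoints in different components.
R7–R8 (7): add — endpoints in different components.
R1–R2 (10): add — endpoints in different components.
R3–R4 (10): add — endpoints in different components.
R4–R5 (11): skip — R5 and R4 already connected.
R1–R3 (15): add — endpoints in different components.
Edges rejected before the tree was complete: 1.

1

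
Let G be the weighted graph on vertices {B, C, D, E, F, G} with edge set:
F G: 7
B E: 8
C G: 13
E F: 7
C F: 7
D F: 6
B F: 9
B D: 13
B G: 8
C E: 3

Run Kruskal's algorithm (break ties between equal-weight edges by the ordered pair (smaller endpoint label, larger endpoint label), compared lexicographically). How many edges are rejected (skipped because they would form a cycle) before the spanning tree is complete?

1

Kruskal's algorithm — process edges by increasing weight (ties by edge label):
C E (3): add. Components now {B} {C,E} {D} {F} {G}
D F (6): add. Components now {B} {C,E} {D,F} {G}
C F (7): add. Components now {B} {C,D,E,F} {G}
E F (7): skip — E and F already connected.
F G (7): add. Components now {B} {C,D,E,F,G}
B E (8): add. Components now {B,C,D,E,F,G}
Edges rejected before the tree was complete: 1.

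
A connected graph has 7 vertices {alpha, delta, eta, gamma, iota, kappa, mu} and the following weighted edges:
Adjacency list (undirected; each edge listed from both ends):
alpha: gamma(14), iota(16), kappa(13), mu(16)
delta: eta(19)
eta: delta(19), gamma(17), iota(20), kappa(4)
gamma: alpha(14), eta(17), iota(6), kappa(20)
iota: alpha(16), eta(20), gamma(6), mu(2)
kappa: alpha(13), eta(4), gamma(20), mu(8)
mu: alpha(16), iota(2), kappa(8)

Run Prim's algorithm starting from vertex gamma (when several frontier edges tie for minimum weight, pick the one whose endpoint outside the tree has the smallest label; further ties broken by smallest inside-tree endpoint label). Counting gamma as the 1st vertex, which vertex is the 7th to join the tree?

delta

Prim's algorithm from gamma:
Step 1: cheapest edge leaving the tree is gamma—iota (6); add iota.
Step 2: cheapest edge leaving the tree is iota—mu (2); add mu.
Step 3: cheapest edge leaving the tree is kappa—mu (8); add kappa.
Step 4: cheapest edge leaving the tree is eta—kappa (4); add eta.
Step 5: cheapest edge leaving the tree is alpha—kappa (13); add alpha.
Step 6: cheapest edge leaving the tree is delta—eta (19); add delta.
Vertex order: gamma, iota, mu, kappa, eta, alpha, delta. The 7th vertex is delta.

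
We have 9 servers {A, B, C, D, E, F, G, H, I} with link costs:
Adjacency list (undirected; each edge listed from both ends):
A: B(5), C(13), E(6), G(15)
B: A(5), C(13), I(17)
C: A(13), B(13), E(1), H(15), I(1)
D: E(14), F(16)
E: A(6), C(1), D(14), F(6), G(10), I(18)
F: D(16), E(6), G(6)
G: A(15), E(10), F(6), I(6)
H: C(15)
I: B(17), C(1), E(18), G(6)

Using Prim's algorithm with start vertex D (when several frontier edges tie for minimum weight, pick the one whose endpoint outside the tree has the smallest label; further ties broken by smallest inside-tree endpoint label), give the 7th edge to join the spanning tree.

F-G

Grow the tree from D using Prim:
Step 1: cheapest edge leaving the tree is D–E (14); add E.
Step 2: cheapest edge leaving the tree is C–E (1); add C.
Step 3: cheapest edge leaving the tree is C–I (1); add I.
Step 4: cheapest edge leaving the tree is A–E (6); add A.
Step 5: cheapest edge leaving the tree is A–B (5); add B.
Step 6: cheapest edge leaving the tree is E–F (6); add F.
Step 7: cheapest edge leaving the tree is F–G (6); add G.
Step 8: cheapest edge leaving the tree is C–H (15); add H.
The 7th edge added is F–G.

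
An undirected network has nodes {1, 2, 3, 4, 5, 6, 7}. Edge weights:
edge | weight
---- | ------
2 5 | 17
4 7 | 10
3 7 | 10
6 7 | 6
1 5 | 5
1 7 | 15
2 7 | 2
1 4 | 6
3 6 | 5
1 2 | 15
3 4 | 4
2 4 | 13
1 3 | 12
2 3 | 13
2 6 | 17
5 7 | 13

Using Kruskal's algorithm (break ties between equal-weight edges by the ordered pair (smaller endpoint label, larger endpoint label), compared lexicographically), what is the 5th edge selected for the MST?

Kruskal's algorithm — process edges by increasing weight (ties by edge label):
2 7 (2): add. Components now {1} {2,7} {3} {4} {5} {6}
3 4 (4): add. Components now {1} {2,7} {3,4} {5} {6}
1 5 (5): add. Components now {1,5} {2,7} {3,4} {6}
3 6 (5): add. Components now {1,5} {2,7} {3,4,6}
1 4 (6): add. Components now {1,3,4,5,6} {2,7}
6 7 (6): add. Components now {1,2,3,4,5,6,7}
The 5th edge added is 1 4.

1-4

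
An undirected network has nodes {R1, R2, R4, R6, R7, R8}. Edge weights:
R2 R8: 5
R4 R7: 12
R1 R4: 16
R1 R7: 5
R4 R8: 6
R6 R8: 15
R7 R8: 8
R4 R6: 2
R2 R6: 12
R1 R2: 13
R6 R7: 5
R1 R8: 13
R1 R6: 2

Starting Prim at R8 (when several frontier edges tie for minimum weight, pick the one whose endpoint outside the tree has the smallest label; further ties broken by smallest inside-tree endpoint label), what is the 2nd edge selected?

R4-R8

Prim, starting at R8.
Step 1: frontier [R2 R8 5, R4 R8 6, R7 R8 8, R1 R8 13, R6 R8 15] → take R2 R8 (5); add R2.
Step 2: frontier [R2 R6 12, R1 R2 13, R4 R8 6, R7 R8 8, R1 R8 13, R6 R8 15] → take R4 R8 (6); add R4.
Step 3: frontier [R2 R6 12, R1 R2 13, R4 R6 2, R4 R7 12, R1 R4 16, R7 R8 8, R1 R8 13, R6 R8 15] → take R4 R6 (2); add R6.
Step 4: frontier [R1 R2 13, R4 R7 12, R1 R4 16, R1 R6 2, R6 R7 5, R7 R8 8, R1 R8 13] → take R1 R6 (2); add R1.
Step 5: frontier [R1 R7 5, R4 R7 12, R6 R7 5, R7 R8 8] → take R1 R7 (5); add R7.
The 2nd edge added is R4 R8.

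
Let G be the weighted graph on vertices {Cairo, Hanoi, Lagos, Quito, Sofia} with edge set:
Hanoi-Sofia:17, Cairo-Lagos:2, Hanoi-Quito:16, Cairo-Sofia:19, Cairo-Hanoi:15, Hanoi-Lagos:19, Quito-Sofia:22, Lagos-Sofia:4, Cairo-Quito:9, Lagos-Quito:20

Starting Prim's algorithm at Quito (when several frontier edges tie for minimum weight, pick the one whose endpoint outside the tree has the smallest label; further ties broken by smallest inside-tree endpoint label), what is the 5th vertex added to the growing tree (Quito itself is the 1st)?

Grow the tree from Quito using Prim:
Step 1: frontier [Cairo-Quito 9, Hanoi-Quito 16, Lagos-Quito 20, Quito-Sofia 22] → take Cairo-Quito (9); add Cairo.
Step 2: frontier [Cairo-Lagos 2, Cairo-Hanoi 15, Cairo-Sofia 19, Hanoi-Quito 16, Lagos-Quito 20, Quito-Sofia 22] → take Cairo-Lagos (2); add Lagos.
Step 3: frontier [Cairo-Hanoi 15, Cairo-Sofia 19, Lagos-Sofia 4, Hanoi-Lagos 19, Hanoi-Quito 16, Quito-Sofia 22] → take Lagos-Sofia (4); add Sofia.
Step 4: frontier [Cairo-Hanoi 15, Hanoi-Lagos 19, Hanoi-Quito 16, Hanoi-Sofia 17] → take Cairo-Hanoi (15); add Hanoi.
Vertex order: Quito, Cairo, Lagos, Sofia, Hanoi. The 5th vertex is Hanoi.

Hanoi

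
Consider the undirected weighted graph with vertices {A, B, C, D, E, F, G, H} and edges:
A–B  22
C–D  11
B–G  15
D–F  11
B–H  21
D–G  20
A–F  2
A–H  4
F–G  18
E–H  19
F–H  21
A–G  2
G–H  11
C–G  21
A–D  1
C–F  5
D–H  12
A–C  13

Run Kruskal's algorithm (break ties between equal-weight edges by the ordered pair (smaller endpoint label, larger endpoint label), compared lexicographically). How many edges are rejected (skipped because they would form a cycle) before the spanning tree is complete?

Kruskal's algorithm — process edges by increasing weight (ties by edge label):
A–D (1): add — endpoints in different components.
A–F (2): add — endpoints in different components.
A–G (2): add — endpoints in different components.
A–H (4): add — endpoints in different components.
C–F (5): add — endpoints in different components.
C–D (11): skip — C and D already connected.
D–F (11): skip — D and F already connected.
G–H (11): skip — G and H already connected.
D–H (12): skip — D and H already connected.
A–C (13): skip — A and C already connected.
B–G (15): add — endpoints in different components.
F–G (18): skip — F and G already connected.
E–H (19): add — endpoints in different components.
Edges rejected before the tree was complete: 6.

6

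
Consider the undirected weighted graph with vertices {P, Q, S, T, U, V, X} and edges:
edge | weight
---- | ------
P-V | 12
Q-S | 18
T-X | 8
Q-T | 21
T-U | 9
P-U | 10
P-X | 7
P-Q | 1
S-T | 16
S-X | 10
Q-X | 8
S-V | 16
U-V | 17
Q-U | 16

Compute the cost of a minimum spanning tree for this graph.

47

Grow the tree from S using Prim:
Step 1: frontier [S-X 10, S-T 16, S-V 16, Q-S 18] → take S-X (10); add X.
Step 2: frontier [S-T 16, S-V 16, Q-S 18, P-X 7, Q-X 8, T-X 8] → take P-X (7); add P.
Step 3: frontier [P-Q 1, P-U 10, P-V 12, S-T 16, S-V 16, Q-S 18, Q-X 8, T-X 8] → take P-Q (1); add Q.
Step 4: frontier [P-U 10, P-V 12, Q-U 16, Q-T 21, S-T 16, S-V 16, T-X 8] → take T-X (8); add T.
Step 5: frontier [P-U 10, P-V 12, Q-U 16, S-V 16, T-U 9] → take T-U (9); add U.
Step 6: frontier [P-V 12, S-V 16, U-V 17] → take P-V (12); add V.
MST edges: S-X, P-X, P-Q, T-X, T-U, P-V; total weight 10+7+1+8+9+12 = 47.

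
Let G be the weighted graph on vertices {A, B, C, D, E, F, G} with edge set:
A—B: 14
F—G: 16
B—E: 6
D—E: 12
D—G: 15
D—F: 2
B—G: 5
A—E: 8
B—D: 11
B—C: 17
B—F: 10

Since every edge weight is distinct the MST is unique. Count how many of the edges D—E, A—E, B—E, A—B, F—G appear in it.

Kruskal: consider edges lightest-first.
D—F (2): add. Components now {A} {B} {C} {D,F} {E} {G}
B—G (5): add. Components now {A} {B,G} {C} {D,F} {E}
B—E (6): add. Components now {A} {B,E,G} {C} {D,F}
A—E (8): add. Components now {A,B,E,G} {C} {D,F}
B—F (10): add. Components now {A,B,D,E,F,G} {C}
B—D (11): skip — B and D already connected.
D—E (12): skip — D and E already connected.
A—B (14): skip — A and B already connected.
D—G (15): skip — D and G already connected.
F—G (16): skip — F and G already connected.
B—C (17): add. Components now {A,B,C,D,E,F,G}
MST edge set: {D—F, B—G, B—E, A—E, B—F, B—C}.
Of the listed edges, {A—E, B—E} are in the MST → 2.

2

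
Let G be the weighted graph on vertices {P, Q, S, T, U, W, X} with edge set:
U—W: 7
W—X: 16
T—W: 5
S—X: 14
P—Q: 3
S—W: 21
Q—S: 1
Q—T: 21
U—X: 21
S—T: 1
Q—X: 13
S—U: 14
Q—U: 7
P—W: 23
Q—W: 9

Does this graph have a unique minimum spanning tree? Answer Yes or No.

No

Kruskal's algorithm — process edges by increasing weight (ties by edge label):
Q—S (1): add — endpoints in different components.
S—T (1): add — endpoints in different components.
P—Q (3): add — endpoints in different components.
T—W (5): add — endpoints in different components.
Q—U (7): add — endpoints in different components.
U—W (7): skip — U and W already connected.
Q—W (9): skip — Q and W already connected.
Q—X (13): add — endpoints in different components.
Non-tree edge U—W has weight 7, equal to the heaviest edge on its tree cycle — swapping gives another MST of the same weight. Not unique.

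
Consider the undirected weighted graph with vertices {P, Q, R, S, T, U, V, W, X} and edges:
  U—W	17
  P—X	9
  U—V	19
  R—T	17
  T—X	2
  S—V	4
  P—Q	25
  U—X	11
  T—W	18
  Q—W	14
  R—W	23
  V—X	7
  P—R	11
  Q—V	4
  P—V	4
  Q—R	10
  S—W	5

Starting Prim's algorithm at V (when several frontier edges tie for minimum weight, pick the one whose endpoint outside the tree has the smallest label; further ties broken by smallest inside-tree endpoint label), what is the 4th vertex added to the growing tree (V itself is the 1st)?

S

Grow the tree from V using Prim:
Step 1: cheapest edge leaving the tree is P—V (4); add P.
Step 2: cheapest edge leaving the tree is Q—V (4); add Q.
Step 3: cheapest edge leaving the tree is S—V (4); add S.
Step 4: cheapest edge leaving the tree is S—W (5); add W.
Step 5: cheapest edge leaving the tree is V—X (7); add X.
Step 6: cheapest edge leaving the tree is T—X (2); add T.
Step 7: cheapest edge leaving the tree is Q—R (10); add R.
Step 8: cheapest edge leaving the tree is U—X (11); add U.
Vertex order: V, P, Q, S, W, X, T, R, U. The 4th vertex is S.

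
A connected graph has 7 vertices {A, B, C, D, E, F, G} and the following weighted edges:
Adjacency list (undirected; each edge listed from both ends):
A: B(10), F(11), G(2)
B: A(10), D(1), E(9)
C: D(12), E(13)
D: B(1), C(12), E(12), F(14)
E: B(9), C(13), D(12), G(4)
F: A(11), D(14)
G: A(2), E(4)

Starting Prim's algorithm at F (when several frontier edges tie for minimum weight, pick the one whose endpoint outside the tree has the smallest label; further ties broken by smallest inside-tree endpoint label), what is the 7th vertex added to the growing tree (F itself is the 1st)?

C

Prim's algorithm from F:
Step 1: cheapest edge leaving the tree is A–F (11); add A.
Step 2: cheapest edge leaving the tree is A–G (2); add G.
Step 3: cheapest edge leaving the tree is E–G (4); add E.
Step 4: cheapest edge leaving the tree is B–E (9); add B.
Step 5: cheapest edge leaving the tree is B–D (1); add D.
Step 6: cheapest edge leaving the tree is C–D (12); add C.
Vertex order: F, A, G, E, B, D, C. The 7th vertex is C.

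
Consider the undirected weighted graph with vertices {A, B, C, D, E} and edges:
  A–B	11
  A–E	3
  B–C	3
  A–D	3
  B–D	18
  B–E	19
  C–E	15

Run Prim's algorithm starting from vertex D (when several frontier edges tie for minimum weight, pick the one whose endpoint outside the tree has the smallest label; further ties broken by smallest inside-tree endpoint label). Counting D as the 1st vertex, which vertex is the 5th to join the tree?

C

Prim's algorithm from D:
Step 1: frontier [A–D 3, B–D 18] → take A–D (3); add A.
Step 2: frontier [A–E 3, A–B 11, B–D 18] → take A–E (3); add E.
Step 3: frontier [A–B 11, B–D 18, C–E 15, B–E 19] → take A–B (11); add B.
Step 4: frontier [B–C 3, C–E 15] → take B–C (3); add C.
Vertex order: D, A, E, B, C. The 5th vertex is C.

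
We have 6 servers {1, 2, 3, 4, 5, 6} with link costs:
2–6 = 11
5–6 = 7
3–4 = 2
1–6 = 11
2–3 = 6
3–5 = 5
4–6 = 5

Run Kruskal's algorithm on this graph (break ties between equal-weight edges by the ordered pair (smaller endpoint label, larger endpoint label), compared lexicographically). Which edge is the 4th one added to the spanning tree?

Kruskal's algorithm — process edges by increasing weight (ties by edge label):
3–4 (2): add. Components now {1} {2} {3,4} {5} {6}
3–5 (5): add. Components now {1} {2} {3,4,5} {6}
4–6 (5): add. Components now {1} {2} {3,4,5,6}
2–3 (6): add. Components now {1} {2,3,4,5,6}
5–6 (7): skip — 5 and 6 already connected.
1–6 (11): add. Components now {1,2,3,4,5,6}
The 4th edge added is 2–3.

2-3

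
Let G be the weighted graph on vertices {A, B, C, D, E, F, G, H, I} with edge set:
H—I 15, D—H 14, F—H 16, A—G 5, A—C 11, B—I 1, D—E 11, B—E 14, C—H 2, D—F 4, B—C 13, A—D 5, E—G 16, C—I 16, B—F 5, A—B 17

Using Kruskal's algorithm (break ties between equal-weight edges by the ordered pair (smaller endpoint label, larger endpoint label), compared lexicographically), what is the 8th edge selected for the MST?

Sort edges by weight, then run Kruskal:
B—I (1): add — endpoints in different components.
C—H (2): add — endpoints in different components.
D—F (4): add — endpoints in different components.
A—D (5): add — endpoints in different components.
A—G (5): add — endpoints in different components.
B—F (5): add — endpoints in different components.
A—C (11): add — endpoints in different components.
D—E (11): add — endpoints in different components.
The 8th edge added is D—E.

D-E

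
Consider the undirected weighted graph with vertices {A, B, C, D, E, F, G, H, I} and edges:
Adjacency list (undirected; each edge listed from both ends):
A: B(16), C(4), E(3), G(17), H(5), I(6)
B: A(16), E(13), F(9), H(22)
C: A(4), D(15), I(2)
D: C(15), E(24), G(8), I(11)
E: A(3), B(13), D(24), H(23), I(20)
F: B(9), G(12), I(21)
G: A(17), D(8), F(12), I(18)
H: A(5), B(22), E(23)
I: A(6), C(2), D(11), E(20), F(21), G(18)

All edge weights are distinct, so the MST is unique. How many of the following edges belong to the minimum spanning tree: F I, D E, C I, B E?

Kruskal's algorithm — process edges by increasing weight (ties by edge label):
C I (2): add — endpoints in different components.
A E (3): add — endpoints in different components.
A C (4): add — endpoints in different components.
A H (5): add — endpoints in different components.
A I (6): skip — A and I already connected.
D G (8): add — endpoints in different components.
B F (9): add — endpoints in different components.
D I (11): add — endpoints in different components.
F G (12): add — endpoints in different components.
MST edge set: {C I, A E, A C, A H, D G, B F, D I, F G}.
Of the listed edges, {C I} are in the MST → 1.

1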